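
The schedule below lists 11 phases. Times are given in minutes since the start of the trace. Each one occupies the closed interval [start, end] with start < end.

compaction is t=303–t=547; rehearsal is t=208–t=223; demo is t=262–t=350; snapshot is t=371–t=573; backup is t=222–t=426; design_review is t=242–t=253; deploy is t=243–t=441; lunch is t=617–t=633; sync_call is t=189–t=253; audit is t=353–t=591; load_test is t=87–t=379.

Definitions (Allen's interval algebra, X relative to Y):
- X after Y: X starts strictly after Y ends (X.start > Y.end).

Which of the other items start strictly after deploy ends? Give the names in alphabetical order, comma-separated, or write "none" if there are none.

lunch

Target deploy = [t=243, t=441].
audit [t=353, t=591] → overlapped-by → no.
backup [t=222, t=426] → overlaps → no.
compaction [t=303, t=547] → overlapped-by → no.
demo [t=262, t=350] → during → no.
design_review [t=242, t=253] → overlaps → no.
load_test [t=87, t=379] → overlaps → no.
lunch [t=617, t=633] → after → yes.
rehearsal [t=208, t=223] → before → no.
snapshot [t=371, t=573] → overlapped-by → no.
sync_call [t=189, t=253] → overlaps → no.
Result: lunch.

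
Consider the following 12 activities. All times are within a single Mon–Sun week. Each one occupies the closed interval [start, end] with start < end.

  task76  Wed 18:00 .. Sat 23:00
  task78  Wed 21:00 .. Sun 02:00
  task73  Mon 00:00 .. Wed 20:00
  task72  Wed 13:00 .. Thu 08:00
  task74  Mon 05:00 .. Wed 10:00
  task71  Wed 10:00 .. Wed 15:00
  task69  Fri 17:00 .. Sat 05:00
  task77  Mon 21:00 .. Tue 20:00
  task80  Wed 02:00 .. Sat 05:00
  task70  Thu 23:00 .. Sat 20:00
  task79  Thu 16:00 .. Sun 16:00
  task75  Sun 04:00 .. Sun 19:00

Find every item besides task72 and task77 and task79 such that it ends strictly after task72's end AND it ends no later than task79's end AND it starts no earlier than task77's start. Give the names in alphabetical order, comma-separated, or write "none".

Conditions: its end is strictly after task72's end (X.end > Thu 08:00) AND its end is no later than task79's end (X.end <= Sun 16:00) AND its start is no earlier than task77's start (X.start >= Mon 21:00).
task69: end Sat 05:00 > Thu 08:00? ✓; end Sat 05:00 <= Sun 16:00? ✓; start Fri 17:00 >= Mon 21:00? ✓ → yes.
task70: end Sat 20:00 > Thu 08:00? ✓; end Sat 20:00 <= Sun 16:00? ✓; start Thu 23:00 >= Mon 21:00? ✓ → yes.
task71: end Wed 15:00 > Thu 08:00? ✗; end Wed 15:00 <= Sun 16:00? ✓; start Wed 10:00 >= Mon 21:00? ✓ → no.
task73: end Wed 20:00 > Thu 08:00? ✗; end Wed 20:00 <= Sun 16:00? ✓; start Mon 00:00 >= Mon 21:00? ✗ → no.
task74: end Wed 10:00 > Thu 08:00? ✗; end Wed 10:00 <= Sun 16:00? ✓; start Mon 05:00 >= Mon 21:00? ✗ → no.
task75: end Sun 19:00 > Thu 08:00? ✓; end Sun 19:00 <= Sun 16:00? ✗; start Sun 04:00 >= Mon 21:00? ✓ → no.
task76: end Sat 23:00 > Thu 08:00? ✓; end Sat 23:00 <= Sun 16:00? ✓; start Wed 18:00 >= Mon 21:00? ✓ → yes.
task78: end Sun 02:00 > Thu 08:00? ✓; end Sun 02:00 <= Sun 16:00? ✓; start Wed 21:00 >= Mon 21:00? ✓ → yes.
task80: end Sat 05:00 > Thu 08:00? ✓; end Sat 05:00 <= Sun 16:00? ✓; start Wed 02:00 >= Mon 21:00? ✓ → yes.
Result: task69, task70, task76, task78, task80.

task69, task70, task76, task78, task80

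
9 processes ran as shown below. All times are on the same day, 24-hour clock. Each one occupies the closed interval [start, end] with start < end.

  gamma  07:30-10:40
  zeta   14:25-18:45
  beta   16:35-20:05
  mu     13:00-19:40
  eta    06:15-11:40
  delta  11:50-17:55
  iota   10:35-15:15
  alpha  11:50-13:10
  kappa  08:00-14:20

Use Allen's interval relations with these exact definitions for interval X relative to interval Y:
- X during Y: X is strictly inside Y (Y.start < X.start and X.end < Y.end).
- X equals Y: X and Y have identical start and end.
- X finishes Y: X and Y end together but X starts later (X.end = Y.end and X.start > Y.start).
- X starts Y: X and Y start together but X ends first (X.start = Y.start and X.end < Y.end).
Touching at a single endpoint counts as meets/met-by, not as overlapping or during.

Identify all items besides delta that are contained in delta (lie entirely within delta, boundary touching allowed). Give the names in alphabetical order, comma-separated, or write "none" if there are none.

alpha

Target delta = [11:50, 17:55].
alpha [11:50, 13:10] → starts → yes.
beta [16:35, 20:05] → overlapped-by → no.
eta [06:15, 11:40] → before → no.
gamma [07:30, 10:40] → before → no.
iota [10:35, 15:15] → overlaps → no.
kappa [08:00, 14:20] → overlaps → no.
mu [13:00, 19:40] → overlapped-by → no.
zeta [14:25, 18:45] → overlapped-by → no.
Result: alpha.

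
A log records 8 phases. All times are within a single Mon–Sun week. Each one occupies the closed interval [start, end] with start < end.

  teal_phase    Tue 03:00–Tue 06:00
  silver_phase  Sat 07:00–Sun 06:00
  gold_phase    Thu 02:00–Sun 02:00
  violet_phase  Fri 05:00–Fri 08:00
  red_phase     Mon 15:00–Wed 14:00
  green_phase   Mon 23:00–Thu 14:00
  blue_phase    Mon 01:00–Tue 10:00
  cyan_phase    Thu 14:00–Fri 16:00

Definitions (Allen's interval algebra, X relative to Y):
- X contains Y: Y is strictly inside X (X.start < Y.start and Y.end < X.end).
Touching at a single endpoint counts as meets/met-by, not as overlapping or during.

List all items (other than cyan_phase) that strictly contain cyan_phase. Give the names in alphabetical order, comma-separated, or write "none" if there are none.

gold_phase

Target cyan_phase = [Thu 14:00, Fri 16:00].
blue_phase [Mon 01:00, Tue 10:00] → before → no.
gold_phase [Thu 02:00, Sun 02:00] → contains → yes.
green_phase [Mon 23:00, Thu 14:00] → meets → no.
red_phase [Mon 15:00, Wed 14:00] → before → no.
silver_phase [Sat 07:00, Sun 06:00] → after → no.
teal_phase [Tue 03:00, Tue 06:00] → before → no.
violet_phase [Fri 05:00, Fri 08:00] → during → no.
Result: gold_phase.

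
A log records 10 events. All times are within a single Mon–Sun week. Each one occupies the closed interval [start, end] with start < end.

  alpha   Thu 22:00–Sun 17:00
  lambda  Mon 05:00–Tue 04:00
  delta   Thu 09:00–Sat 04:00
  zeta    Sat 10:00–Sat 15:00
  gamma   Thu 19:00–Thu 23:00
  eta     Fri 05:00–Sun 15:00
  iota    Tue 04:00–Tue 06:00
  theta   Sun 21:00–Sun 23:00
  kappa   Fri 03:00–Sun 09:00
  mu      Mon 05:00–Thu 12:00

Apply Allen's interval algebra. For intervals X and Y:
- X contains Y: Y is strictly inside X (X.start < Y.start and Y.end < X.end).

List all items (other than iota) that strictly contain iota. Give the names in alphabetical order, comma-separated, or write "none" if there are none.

Target iota = [Tue 04:00, Tue 06:00].
alpha [Thu 22:00, Sun 17:00] → after → no.
delta [Thu 09:00, Sat 04:00] → after → no.
eta [Fri 05:00, Sun 15:00] → after → no.
gamma [Thu 19:00, Thu 23:00] → after → no.
kappa [Fri 03:00, Sun 09:00] → after → no.
lambda [Mon 05:00, Tue 04:00] → meets → no.
mu [Mon 05:00, Thu 12:00] → contains → yes.
theta [Sun 21:00, Sun 23:00] → after → no.
zeta [Sat 10:00, Sat 15:00] → after → no.
Result: mu.

mu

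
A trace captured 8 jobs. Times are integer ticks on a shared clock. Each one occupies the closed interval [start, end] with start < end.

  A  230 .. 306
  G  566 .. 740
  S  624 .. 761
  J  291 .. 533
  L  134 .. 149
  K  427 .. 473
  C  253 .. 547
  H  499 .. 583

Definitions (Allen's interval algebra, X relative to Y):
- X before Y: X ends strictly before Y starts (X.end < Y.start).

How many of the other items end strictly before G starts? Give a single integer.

Target G = [566, 740].
A [230, 306] → before → counts.
C [253, 547] → before → counts.
H [499, 583] → overlaps → no.
J [291, 533] → before → counts.
K [427, 473] → before → counts.
L [134, 149] → before → counts.
S [624, 761] → overlapped-by → no.
Total: 5.

5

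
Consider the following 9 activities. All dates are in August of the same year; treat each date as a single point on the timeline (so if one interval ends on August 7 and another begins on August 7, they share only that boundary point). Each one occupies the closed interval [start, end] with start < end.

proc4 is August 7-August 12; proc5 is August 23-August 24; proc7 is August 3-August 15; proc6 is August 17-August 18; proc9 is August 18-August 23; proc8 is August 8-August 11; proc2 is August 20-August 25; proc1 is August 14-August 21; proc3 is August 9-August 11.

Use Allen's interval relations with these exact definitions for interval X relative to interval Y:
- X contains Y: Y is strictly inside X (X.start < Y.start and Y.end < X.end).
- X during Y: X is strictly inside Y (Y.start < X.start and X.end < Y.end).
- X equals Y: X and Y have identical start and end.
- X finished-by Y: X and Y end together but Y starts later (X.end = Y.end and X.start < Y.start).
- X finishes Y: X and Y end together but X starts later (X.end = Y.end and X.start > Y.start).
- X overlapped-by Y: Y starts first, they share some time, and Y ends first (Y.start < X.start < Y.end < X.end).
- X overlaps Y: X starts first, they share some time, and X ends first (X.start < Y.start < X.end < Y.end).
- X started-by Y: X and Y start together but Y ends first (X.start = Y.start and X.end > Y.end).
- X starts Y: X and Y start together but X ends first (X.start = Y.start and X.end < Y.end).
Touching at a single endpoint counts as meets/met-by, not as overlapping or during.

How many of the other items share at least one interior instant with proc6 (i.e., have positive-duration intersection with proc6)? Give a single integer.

Target proc6 = [August 17, August 18].
proc1 [August 14, August 21] → contains → counts.
proc2 [August 20, August 25] → after → no.
proc3 [August 9, August 11] → before → no.
proc4 [August 7, August 12] → before → no.
proc5 [August 23, August 24] → after → no.
proc7 [August 3, August 15] → before → no.
proc8 [August 8, August 11] → before → no.
proc9 [August 18, August 23] → met-by → no.
Total: 1.

1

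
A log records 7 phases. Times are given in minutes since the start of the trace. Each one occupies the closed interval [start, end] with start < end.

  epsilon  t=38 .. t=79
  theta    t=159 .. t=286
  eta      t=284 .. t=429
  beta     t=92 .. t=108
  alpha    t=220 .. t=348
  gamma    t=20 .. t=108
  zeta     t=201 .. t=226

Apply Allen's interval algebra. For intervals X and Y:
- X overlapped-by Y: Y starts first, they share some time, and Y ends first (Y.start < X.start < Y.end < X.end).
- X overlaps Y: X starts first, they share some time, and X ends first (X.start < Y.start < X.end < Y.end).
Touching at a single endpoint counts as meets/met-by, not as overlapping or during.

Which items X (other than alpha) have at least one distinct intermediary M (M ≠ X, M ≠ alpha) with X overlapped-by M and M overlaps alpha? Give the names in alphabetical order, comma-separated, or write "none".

eta

Target alpha = [t=220, t=348].
Intermediaries M with M overlaps alpha: theta, zeta.
Via theta — items with X overlapped-by theta: eta.
Via zeta — items with X overlapped-by zeta: none.
Union: eta.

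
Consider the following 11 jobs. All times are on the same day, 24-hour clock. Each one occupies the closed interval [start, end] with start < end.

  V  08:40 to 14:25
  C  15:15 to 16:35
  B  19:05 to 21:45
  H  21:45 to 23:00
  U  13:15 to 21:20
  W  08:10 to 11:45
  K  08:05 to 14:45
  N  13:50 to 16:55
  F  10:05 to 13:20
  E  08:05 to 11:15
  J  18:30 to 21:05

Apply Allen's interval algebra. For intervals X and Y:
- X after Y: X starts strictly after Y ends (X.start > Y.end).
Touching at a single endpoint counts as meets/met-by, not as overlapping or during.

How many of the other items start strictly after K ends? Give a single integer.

4

Target K = [08:05, 14:45].
B [19:05, 21:45] → after → counts.
C [15:15, 16:35] → after → counts.
E [08:05, 11:15] → starts → no.
F [10:05, 13:20] → during → no.
H [21:45, 23:00] → after → counts.
J [18:30, 21:05] → after → counts.
N [13:50, 16:55] → overlapped-by → no.
U [13:15, 21:20] → overlapped-by → no.
V [08:40, 14:25] → during → no.
W [08:10, 11:45] → during → no.
Total: 4.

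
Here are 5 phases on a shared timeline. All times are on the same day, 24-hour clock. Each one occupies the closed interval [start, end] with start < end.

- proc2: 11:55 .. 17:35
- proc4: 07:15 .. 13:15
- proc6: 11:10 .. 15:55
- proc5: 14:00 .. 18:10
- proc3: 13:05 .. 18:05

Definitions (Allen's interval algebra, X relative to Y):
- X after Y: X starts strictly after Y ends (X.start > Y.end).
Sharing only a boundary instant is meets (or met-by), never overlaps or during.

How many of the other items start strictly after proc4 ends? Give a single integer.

Target proc4 = [07:15, 13:15].
proc2 [11:55, 17:35] → overlapped-by → no.
proc3 [13:05, 18:05] → overlapped-by → no.
proc5 [14:00, 18:10] → after → counts.
proc6 [11:10, 15:55] → overlapped-by → no.
Total: 1.

1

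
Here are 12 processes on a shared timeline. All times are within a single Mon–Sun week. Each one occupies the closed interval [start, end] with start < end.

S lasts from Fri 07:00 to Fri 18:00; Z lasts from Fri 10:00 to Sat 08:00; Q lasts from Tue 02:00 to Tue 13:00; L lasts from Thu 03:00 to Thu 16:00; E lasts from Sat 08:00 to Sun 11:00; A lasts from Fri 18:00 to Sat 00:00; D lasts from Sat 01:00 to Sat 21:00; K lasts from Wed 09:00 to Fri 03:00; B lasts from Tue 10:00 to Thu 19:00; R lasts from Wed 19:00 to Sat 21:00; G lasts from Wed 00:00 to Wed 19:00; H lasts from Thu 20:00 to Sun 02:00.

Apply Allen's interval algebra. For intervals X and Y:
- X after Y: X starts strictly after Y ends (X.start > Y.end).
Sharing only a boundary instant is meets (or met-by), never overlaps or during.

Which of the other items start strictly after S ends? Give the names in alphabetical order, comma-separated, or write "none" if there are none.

Target S = [Fri 07:00, Fri 18:00].
A [Fri 18:00, Sat 00:00] → met-by → no.
B [Tue 10:00, Thu 19:00] → before → no.
D [Sat 01:00, Sat 21:00] → after → yes.
E [Sat 08:00, Sun 11:00] → after → yes.
G [Wed 00:00, Wed 19:00] → before → no.
H [Thu 20:00, Sun 02:00] → contains → no.
K [Wed 09:00, Fri 03:00] → before → no.
L [Thu 03:00, Thu 16:00] → before → no.
Q [Tue 02:00, Tue 13:00] → before → no.
R [Wed 19:00, Sat 21:00] → contains → no.
Z [Fri 10:00, Sat 08:00] → overlapped-by → no.
Result: D, E.

D, E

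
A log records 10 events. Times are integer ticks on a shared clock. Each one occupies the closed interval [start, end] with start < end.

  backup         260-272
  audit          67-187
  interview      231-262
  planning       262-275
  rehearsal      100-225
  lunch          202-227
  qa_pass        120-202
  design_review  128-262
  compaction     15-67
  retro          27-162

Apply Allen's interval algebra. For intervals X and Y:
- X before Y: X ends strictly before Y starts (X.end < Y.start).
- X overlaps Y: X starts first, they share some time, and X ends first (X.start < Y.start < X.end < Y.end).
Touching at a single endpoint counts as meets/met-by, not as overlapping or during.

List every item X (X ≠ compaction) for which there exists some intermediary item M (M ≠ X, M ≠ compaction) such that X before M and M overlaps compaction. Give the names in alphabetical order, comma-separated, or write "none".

Target compaction = [15, 67].
Intermediaries M with M overlaps compaction: none.
Union: none.

none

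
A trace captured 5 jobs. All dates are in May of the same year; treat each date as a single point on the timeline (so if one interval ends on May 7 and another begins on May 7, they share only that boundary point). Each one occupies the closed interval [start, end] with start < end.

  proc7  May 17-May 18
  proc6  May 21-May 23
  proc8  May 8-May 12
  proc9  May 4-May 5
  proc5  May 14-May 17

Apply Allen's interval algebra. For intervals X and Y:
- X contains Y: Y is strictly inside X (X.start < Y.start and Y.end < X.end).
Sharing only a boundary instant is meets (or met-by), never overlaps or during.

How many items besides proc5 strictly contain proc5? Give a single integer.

Target proc5 = [May 14, May 17].
proc6 [May 21, May 23] → after → no.
proc7 [May 17, May 18] → met-by → no.
proc8 [May 8, May 12] → before → no.
proc9 [May 4, May 5] → before → no.
Total: 0.

0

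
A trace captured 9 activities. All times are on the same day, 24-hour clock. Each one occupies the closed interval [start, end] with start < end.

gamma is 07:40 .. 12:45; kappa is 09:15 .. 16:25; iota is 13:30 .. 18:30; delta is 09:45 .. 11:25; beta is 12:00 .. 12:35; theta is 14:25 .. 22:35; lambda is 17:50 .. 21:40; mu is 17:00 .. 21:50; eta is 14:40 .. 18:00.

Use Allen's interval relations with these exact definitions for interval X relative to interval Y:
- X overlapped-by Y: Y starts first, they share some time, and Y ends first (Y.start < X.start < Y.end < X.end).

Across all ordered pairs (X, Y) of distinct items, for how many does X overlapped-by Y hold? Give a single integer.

9

Checking all 72 ordered pairs for relation 'overlapped-by'; matching pairs in alphabetical order:
(eta, kappa): eta overlapped-by kappa ✓
(iota, kappa): iota overlapped-by kappa ✓
(kappa, gamma): kappa overlapped-by gamma ✓
(lambda, eta): lambda overlapped-by eta ✓
(lambda, iota): lambda overlapped-by iota ✓
(mu, eta): mu overlapped-by eta ✓
(mu, iota): mu overlapped-by iota ✓
(theta, iota): theta overlapped-by iota ✓
(theta, kappa): theta overlapped-by kappa ✓
Count: 9.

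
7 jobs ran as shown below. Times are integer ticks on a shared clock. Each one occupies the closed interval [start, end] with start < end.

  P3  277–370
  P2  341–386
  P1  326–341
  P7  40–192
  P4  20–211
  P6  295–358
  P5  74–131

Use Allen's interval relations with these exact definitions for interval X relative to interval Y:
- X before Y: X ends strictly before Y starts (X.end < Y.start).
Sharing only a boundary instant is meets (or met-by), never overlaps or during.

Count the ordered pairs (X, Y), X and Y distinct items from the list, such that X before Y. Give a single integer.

Checking all 42 ordered pairs for relation 'before'; matching pairs in alphabetical order:
(P4, P1): P4 before P1 ✓
(P4, P2): P4 before P2 ✓
(P4, P3): P4 before P3 ✓
(P4, P6): P4 before P6 ✓
(P5, P1): P5 before P1 ✓
(P5, P2): P5 before P2 ✓
(P5, P3): P5 before P3 ✓
(P5, P6): P5 before P6 ✓
(P7, P1): P7 before P1 ✓
(P7, P2): P7 before P2 ✓
(P7, P3): P7 before P3 ✓
(P7, P6): P7 before P6 ✓
Count: 12.

12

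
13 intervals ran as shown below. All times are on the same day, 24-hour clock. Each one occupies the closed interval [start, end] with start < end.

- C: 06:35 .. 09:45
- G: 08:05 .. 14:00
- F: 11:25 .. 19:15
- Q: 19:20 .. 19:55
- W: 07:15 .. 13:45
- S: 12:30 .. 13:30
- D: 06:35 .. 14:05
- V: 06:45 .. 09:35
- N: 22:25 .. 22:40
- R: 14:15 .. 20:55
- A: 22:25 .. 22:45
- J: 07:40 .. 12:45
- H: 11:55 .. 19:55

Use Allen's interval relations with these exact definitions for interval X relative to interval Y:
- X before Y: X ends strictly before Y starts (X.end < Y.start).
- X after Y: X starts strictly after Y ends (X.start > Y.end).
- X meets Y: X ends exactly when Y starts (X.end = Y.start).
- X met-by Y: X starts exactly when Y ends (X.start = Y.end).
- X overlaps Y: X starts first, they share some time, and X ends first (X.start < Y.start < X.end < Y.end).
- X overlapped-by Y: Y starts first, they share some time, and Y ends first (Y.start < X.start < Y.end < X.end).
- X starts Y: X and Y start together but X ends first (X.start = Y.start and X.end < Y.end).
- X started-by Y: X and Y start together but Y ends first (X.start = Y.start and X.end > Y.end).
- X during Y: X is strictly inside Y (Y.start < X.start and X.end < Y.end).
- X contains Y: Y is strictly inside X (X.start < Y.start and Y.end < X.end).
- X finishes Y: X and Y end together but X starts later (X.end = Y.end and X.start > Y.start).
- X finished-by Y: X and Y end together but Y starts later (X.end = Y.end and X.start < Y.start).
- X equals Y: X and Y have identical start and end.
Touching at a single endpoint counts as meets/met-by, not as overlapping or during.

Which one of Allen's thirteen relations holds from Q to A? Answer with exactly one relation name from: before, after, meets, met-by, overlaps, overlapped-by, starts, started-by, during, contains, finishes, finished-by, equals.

Q = [19:20, 19:55]; A = [22:25, 22:45].
Compare endpoints: Q.start < A.start, Q.start < A.end, Q.end < A.start, Q.end < A.end.
That pattern is 'before'.

before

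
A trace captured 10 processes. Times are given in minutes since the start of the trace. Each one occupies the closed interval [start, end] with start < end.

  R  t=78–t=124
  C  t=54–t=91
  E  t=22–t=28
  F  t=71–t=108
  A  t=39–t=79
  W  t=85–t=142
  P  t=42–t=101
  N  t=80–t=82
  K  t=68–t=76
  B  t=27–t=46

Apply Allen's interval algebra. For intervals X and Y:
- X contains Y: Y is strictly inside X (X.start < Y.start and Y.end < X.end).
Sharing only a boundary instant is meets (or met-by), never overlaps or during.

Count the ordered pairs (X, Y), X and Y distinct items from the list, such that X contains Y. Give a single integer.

Checking all 90 ordered pairs for relation 'contains'; matching pairs in alphabetical order:
(A, K): A contains K ✓
(C, K): C contains K ✓
(C, N): C contains N ✓
(F, N): F contains N ✓
(P, C): P contains C ✓
(P, K): P contains K ✓
(P, N): P contains N ✓
(R, N): R contains N ✓
Count: 8.

8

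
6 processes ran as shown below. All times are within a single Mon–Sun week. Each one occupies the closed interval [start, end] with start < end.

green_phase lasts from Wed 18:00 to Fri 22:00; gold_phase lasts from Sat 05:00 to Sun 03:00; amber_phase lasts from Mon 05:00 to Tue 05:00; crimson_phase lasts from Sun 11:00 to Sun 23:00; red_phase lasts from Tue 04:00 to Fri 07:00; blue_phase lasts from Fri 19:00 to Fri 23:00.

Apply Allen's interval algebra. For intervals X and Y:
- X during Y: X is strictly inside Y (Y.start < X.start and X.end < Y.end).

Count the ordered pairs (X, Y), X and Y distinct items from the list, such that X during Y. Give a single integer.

Checking all 30 ordered pairs for relation 'during'; matching pairs in alphabetical order:
No pair satisfies it.
Count: 0.

0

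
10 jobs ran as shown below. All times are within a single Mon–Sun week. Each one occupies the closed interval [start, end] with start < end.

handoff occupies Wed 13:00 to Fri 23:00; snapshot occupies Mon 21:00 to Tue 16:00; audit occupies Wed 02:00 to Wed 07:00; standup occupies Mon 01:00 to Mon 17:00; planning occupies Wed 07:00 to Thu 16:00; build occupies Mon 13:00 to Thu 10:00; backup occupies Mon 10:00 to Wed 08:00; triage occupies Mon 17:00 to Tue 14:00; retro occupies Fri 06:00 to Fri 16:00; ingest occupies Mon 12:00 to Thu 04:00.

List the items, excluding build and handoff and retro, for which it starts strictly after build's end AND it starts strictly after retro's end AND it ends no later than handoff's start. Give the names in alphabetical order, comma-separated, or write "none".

none

Conditions: its start is strictly after build's end (X.start > Thu 10:00) AND its start is strictly after retro's end (X.start > Fri 16:00) AND its end is no later than handoff's start (X.end <= Wed 13:00).
audit: start Wed 02:00 > Thu 10:00? ✗; start Wed 02:00 > Fri 16:00? ✗; end Wed 07:00 <= Wed 13:00? ✓ → no.
backup: start Mon 10:00 > Thu 10:00? ✗; start Mon 10:00 > Fri 16:00? ✗; end Wed 08:00 <= Wed 13:00? ✓ → no.
ingest: start Mon 12:00 > Thu 10:00? ✗; start Mon 12:00 > Fri 16:00? ✗; end Thu 04:00 <= Wed 13:00? ✗ → no.
planning: start Wed 07:00 > Thu 10:00? ✗; start Wed 07:00 > Fri 16:00? ✗; end Thu 16:00 <= Wed 13:00? ✗ → no.
snapshot: start Mon 21:00 > Thu 10:00? ✗; start Mon 21:00 > Fri 16:00? ✗; end Tue 16:00 <= Wed 13:00? ✓ → no.
standup: start Mon 01:00 > Thu 10:00? ✗; start Mon 01:00 > Fri 16:00? ✗; end Mon 17:00 <= Wed 13:00? ✓ → no.
triage: start Mon 17:00 > Thu 10:00? ✗; start Mon 17:00 > Fri 16:00? ✗; end Tue 14:00 <= Wed 13:00? ✓ → no.
Result: none.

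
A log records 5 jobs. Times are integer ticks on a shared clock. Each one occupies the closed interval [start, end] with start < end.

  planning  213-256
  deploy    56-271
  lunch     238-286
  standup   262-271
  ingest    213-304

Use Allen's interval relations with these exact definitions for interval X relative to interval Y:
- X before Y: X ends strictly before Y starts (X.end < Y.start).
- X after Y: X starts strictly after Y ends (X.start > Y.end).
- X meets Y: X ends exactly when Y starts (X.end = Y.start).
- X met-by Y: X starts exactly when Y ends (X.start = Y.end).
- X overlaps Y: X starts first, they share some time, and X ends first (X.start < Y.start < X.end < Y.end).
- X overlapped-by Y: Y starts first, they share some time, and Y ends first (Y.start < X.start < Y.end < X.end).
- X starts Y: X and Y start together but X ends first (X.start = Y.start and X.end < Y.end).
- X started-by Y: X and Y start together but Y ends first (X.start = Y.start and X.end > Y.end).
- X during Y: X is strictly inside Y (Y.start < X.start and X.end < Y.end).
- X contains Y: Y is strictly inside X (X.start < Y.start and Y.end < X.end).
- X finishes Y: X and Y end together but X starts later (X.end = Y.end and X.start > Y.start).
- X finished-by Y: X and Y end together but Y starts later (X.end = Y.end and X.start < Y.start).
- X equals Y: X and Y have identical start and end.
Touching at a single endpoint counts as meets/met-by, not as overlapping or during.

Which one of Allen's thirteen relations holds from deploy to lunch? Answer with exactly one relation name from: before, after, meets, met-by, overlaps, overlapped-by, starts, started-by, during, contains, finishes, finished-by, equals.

deploy = [56, 271]; lunch = [238, 286].
Compare endpoints: deploy.start < lunch.start, deploy.start < lunch.end, deploy.end > lunch.start, deploy.end < lunch.end.
That pattern is 'overlaps'.

overlaps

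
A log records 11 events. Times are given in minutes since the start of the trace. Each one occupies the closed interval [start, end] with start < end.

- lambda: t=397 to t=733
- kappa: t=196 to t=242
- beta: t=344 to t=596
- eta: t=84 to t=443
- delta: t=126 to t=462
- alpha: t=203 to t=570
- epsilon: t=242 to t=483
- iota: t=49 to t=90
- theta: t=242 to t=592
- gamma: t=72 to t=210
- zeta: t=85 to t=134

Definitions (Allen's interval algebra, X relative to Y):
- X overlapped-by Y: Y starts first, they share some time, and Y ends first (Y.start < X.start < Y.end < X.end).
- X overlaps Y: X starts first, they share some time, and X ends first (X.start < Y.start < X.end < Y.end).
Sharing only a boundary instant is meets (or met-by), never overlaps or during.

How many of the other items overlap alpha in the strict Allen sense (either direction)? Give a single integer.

7

Target alpha = [t=203, t=570].
beta [t=344, t=596] → overlapped-by → counts.
delta [t=126, t=462] → overlaps → counts.
epsilon [t=242, t=483] → during → no.
eta [t=84, t=443] → overlaps → counts.
gamma [t=72, t=210] → overlaps → counts.
iota [t=49, t=90] → before → no.
kappa [t=196, t=242] → overlaps → counts.
lambda [t=397, t=733] → overlapped-by → counts.
theta [t=242, t=592] → overlapped-by → counts.
zeta [t=85, t=134] → before → no.
Total: 7.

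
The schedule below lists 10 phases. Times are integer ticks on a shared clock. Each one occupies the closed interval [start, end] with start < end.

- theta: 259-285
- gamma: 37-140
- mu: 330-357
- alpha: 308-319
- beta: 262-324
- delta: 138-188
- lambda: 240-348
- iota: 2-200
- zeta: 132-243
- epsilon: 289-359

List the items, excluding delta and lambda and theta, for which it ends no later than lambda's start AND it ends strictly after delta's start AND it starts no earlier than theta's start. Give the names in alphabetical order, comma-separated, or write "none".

Conditions: its end is no later than lambda's start (X.end <= 240) AND its end is strictly after delta's start (X.end > 138) AND its start is no earlier than theta's start (X.start >= 259).
alpha: end 319 <= 240? ✗; end 319 > 138? ✓; start 308 >= 259? ✓ → no.
beta: end 324 <= 240? ✗; end 324 > 138? ✓; start 262 >= 259? ✓ → no.
epsilon: end 359 <= 240? ✗; end 359 > 138? ✓; start 289 >= 259? ✓ → no.
gamma: end 140 <= 240? ✓; end 140 > 138? ✓; start 37 >= 259? ✗ → no.
iota: end 200 <= 240? ✓; end 200 > 138? ✓; start 2 >= 259? ✗ → no.
mu: end 357 <= 240? ✗; end 357 > 138? ✓; start 330 >= 259? ✓ → no.
zeta: end 243 <= 240? ✗; end 243 > 138? ✓; start 132 >= 259? ✗ → no.
Result: none.

none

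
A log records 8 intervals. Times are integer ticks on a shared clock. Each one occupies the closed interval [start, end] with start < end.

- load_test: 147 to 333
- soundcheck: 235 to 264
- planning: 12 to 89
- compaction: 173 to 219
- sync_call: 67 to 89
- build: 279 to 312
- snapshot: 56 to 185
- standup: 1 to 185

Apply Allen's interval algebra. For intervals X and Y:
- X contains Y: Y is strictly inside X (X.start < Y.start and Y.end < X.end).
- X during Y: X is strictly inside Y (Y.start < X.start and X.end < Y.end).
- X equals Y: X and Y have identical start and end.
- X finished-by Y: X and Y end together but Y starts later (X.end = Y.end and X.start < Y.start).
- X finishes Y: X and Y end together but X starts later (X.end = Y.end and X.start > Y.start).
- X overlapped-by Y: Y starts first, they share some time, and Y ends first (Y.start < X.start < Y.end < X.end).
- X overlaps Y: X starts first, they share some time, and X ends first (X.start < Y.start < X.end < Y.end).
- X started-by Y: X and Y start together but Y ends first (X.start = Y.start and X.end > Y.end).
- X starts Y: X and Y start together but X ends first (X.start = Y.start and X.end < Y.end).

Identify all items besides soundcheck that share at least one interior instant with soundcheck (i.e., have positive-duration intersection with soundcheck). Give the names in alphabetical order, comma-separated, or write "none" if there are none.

Target soundcheck = [235, 264].
build [279, 312] → after → no.
compaction [173, 219] → before → no.
load_test [147, 333] → contains → yes.
planning [12, 89] → before → no.
snapshot [56, 185] → before → no.
standup [1, 185] → before → no.
sync_call [67, 89] → before → no.
Result: load_test.

load_test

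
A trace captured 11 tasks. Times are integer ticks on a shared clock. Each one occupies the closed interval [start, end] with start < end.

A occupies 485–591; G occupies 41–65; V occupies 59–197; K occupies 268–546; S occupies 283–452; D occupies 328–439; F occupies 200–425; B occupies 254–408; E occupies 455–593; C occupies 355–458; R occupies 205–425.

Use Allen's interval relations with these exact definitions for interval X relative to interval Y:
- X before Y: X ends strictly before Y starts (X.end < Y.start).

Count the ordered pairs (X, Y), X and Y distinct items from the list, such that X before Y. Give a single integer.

Checking all 110 ordered pairs for relation 'before'; matching pairs in alphabetical order:
(B, A): B before A ✓
(B, E): B before E ✓
(C, A): C before A ✓
(D, A): D before A ✓
(D, E): D before E ✓
(F, A): F before A ✓
(F, E): F before E ✓
(G, A): G before A ✓
(G, B): G before B ✓
(G, C): G before C ✓
(G, D): G before D ✓
(G, E): G before E ✓
(G, F): G before F ✓
(G, K): G before K ✓
(G, R): G before R ✓
(G, S): G before S ✓
(R, A): R before A ✓
(R, E): R before E ✓
(S, A): S before A ✓
(S, E): S before E ✓
(V, A): V before A ✓
(V, B): V before B ✓
(V, C): V before C ✓
(V, D): V before D ✓
... plus 5 further pairs not listed.
Count: 29.

29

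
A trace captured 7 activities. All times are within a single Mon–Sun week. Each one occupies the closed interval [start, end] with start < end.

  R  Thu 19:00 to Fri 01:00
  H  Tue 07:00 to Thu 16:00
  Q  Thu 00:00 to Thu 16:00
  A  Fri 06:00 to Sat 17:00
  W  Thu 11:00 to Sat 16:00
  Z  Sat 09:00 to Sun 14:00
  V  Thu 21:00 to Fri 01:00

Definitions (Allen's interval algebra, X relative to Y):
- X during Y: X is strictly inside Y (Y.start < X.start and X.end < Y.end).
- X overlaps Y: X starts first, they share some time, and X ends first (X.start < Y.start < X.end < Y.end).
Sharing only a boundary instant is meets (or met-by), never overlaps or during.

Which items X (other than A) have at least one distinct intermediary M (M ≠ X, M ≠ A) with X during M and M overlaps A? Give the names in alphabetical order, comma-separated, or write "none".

Target A = [Fri 06:00, Sat 17:00].
Intermediaries M with M overlaps A: W.
Via W — items with X during W: R, V.
Union: R, V.

R, V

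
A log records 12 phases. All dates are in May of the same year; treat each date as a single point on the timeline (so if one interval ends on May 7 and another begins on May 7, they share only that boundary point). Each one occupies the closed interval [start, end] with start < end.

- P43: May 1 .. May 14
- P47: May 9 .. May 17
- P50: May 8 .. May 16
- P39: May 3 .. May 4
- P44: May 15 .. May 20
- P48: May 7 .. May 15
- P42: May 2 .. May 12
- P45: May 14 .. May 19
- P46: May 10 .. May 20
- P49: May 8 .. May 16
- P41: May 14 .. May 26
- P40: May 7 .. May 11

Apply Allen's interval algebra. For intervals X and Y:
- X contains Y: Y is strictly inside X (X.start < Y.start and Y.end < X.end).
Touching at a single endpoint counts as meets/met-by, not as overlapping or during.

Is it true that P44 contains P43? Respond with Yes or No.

P44 = [May 15, May 20], P43 = [May 1, May 14].
Actual relation of P44 to P43: after.
Asked whether 'contains' holds → No.

No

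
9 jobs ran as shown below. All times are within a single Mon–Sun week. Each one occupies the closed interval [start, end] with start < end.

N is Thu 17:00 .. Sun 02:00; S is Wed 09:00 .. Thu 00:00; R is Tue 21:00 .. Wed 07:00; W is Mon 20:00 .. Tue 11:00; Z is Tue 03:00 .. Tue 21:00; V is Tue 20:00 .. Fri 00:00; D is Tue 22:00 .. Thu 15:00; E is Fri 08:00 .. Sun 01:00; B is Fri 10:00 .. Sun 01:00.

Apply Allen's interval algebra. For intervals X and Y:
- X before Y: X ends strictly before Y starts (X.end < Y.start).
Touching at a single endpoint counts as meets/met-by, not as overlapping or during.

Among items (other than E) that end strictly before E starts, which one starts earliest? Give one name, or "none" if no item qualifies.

Target E = [Fri 08:00, Sun 01:00].
B [Fri 10:00, Sun 01:00] → finishes → excluded.
D [Tue 22:00, Thu 15:00] → before → candidate.
N [Thu 17:00, Sun 02:00] → contains → excluded.
R [Tue 21:00, Wed 07:00] → before → candidate.
S [Wed 09:00, Thu 00:00] → before → candidate.
V [Tue 20:00, Fri 00:00] → before → candidate.
W [Mon 20:00, Tue 11:00] → before → candidate.
Z [Tue 03:00, Tue 21:00] → before → candidate.
Among candidates, earliest start is Mon 20:00 → W.

W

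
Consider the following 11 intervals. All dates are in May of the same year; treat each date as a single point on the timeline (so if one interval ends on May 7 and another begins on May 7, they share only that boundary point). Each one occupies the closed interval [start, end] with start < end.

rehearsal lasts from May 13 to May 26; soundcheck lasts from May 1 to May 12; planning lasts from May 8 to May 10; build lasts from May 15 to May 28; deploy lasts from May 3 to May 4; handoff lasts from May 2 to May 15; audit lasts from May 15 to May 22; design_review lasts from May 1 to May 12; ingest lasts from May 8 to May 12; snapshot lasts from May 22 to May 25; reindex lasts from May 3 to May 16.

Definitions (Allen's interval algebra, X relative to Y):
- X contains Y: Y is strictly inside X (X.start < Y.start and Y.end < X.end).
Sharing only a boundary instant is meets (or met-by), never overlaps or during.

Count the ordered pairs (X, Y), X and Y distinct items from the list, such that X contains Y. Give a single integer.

12

Checking all 110 ordered pairs for relation 'contains'; matching pairs in alphabetical order:
(build, snapshot): build contains snapshot ✓
(design_review, deploy): design_review contains deploy ✓
(design_review, planning): design_review contains planning ✓
(handoff, deploy): handoff contains deploy ✓
(handoff, ingest): handoff contains ingest ✓
(handoff, planning): handoff contains planning ✓
(rehearsal, audit): rehearsal contains audit ✓
(rehearsal, snapshot): rehearsal contains snapshot ✓
(reindex, ingest): reindex contains ingest ✓
(reindex, planning): reindex contains planning ✓
(soundcheck, deploy): soundcheck contains deploy ✓
(soundcheck, planning): soundcheck contains planning ✓
Count: 12.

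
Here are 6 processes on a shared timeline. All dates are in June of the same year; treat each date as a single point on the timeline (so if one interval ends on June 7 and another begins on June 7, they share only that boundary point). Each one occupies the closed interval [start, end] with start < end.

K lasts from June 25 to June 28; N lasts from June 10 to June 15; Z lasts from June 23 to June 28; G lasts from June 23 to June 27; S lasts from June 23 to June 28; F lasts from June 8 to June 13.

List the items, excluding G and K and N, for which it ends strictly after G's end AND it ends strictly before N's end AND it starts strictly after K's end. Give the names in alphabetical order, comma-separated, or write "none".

none

Conditions: its end is strictly after G's end (X.end > June 27) AND its end is strictly before N's end (X.end < June 15) AND its start is strictly after K's end (X.start > June 28).
F: end June 13 > June 27? ✗; end June 13 < June 15? ✓; start June 8 > June 28? ✗ → no.
S: end June 28 > June 27? ✓; end June 28 < June 15? ✗; start June 23 > June 28? ✗ → no.
Z: end June 28 > June 27? ✓; end June 28 < June 15? ✗; start June 23 > June 28? ✗ → no.
Result: none.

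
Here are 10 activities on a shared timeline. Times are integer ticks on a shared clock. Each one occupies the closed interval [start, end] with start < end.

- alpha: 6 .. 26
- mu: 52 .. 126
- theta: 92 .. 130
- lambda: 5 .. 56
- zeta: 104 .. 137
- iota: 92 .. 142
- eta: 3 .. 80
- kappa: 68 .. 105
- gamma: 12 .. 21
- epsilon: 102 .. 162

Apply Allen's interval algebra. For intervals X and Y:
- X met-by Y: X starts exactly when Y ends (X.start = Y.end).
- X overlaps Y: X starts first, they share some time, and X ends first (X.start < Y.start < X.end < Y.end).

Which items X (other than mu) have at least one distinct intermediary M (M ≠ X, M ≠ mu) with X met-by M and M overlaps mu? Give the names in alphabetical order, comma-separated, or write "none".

Target mu = [52, 126].
Intermediaries M with M overlaps mu: eta, lambda.
Via eta — items with X met-by eta: none.
Via lambda — items with X met-by lambda: none.
Union: none.

none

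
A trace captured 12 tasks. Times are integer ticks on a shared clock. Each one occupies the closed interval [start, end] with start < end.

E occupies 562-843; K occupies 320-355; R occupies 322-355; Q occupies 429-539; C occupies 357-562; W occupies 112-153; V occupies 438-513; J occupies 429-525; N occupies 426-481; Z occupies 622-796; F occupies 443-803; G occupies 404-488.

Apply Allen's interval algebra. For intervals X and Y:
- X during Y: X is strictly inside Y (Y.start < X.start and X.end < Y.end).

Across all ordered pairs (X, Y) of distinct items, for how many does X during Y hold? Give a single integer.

10

Checking all 132 ordered pairs for relation 'during'; matching pairs in alphabetical order:
(G, C): G during C ✓
(J, C): J during C ✓
(N, C): N during C ✓
(N, G): N during G ✓
(Q, C): Q during C ✓
(V, C): V during C ✓
(V, J): V during J ✓
(V, Q): V during Q ✓
(Z, E): Z during E ✓
(Z, F): Z during F ✓
Count: 10.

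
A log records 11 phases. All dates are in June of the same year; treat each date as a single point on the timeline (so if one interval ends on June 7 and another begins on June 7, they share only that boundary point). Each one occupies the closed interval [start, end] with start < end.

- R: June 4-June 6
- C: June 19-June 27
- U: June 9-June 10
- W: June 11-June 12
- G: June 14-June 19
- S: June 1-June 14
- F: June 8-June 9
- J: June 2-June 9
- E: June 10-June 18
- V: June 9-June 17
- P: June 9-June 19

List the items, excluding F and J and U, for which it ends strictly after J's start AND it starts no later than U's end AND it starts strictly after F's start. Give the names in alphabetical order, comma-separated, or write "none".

Conditions: its end is strictly after J's start (X.end > June 2) AND its start is no later than U's end (X.start <= June 10) AND its start is strictly after F's start (X.start > June 8).
C: end June 27 > June 2? ✓; start June 19 <= June 10? ✗; start June 19 > June 8? ✓ → no.
E: end June 18 > June 2? ✓; start June 10 <= June 10? ✓; start June 10 > June 8? ✓ → yes.
G: end June 19 > June 2? ✓; start June 14 <= June 10? ✗; start June 14 > June 8? ✓ → no.
P: end June 19 > June 2? ✓; start June 9 <= June 10? ✓; start June 9 > June 8? ✓ → yes.
R: end June 6 > June 2? ✓; start June 4 <= June 10? ✓; start June 4 > June 8? ✗ → no.
S: end June 14 > June 2? ✓; start June 1 <= June 10? ✓; start June 1 > June 8? ✗ → no.
V: end June 17 > June 2? ✓; start June 9 <= June 10? ✓; start June 9 > June 8? ✓ → yes.
W: end June 12 > June 2? ✓; start June 11 <= June 10? ✗; start June 11 > June 8? ✓ → no.
Result: E, P, V.

E, P, V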